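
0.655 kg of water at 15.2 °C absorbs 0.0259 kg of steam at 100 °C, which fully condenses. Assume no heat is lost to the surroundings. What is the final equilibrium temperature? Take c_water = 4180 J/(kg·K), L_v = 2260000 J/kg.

T_f ≈ 39.0 °C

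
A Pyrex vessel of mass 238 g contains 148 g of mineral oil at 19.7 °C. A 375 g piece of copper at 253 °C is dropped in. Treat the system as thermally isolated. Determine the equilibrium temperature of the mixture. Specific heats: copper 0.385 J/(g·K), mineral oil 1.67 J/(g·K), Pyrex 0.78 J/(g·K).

T_f ≈ 78.1 °C

Taking heat into each body as positive, Σ m c ΔT = 0:
375*0.385*(T − 253) + 148*1.67*(T − 19.7) + 238*0.78*(T − 19.7) = 0
144.38(T − 253) + 247.16(T − 19.7) + 185.64(T − 19.7) = 0
(144.38 + 247.16 + 185.64) T = 144.38*253 + 247.16*19.7 + 185.64*19.7
T = 45053 / 577.17 = 78.1 °C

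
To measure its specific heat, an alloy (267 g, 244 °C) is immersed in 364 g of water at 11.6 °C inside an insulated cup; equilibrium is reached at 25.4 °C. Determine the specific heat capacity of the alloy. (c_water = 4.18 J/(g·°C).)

Heat gained plus heat lost sum to zero:
267·c·(25.4 − 244) + 364·4.18·(25.4 − 11.6) = 0
-58366 c = -20997
c = -20997/-58366 ≈ 0.3597 J/(g·°C)

c ≈ 0.36 J/(g·°C)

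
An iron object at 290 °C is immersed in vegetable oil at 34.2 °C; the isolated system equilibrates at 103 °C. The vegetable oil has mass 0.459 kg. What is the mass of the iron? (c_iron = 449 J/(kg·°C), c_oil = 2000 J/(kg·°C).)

Heat lost by the iron = heat gained by the oil:
m×449×(290 − 103) = 0.459×2000×(103 − 34.2)
83963 m = 63158  ⇒  m ≈ 0.7522 kg

m ≈ 0.752 kg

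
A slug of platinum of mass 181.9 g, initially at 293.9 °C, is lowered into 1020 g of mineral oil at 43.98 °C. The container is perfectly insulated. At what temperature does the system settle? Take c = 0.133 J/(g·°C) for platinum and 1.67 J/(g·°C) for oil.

T_f ≈ 47.5 °C

Heat lost by the platinum equals heat gained by the oil:
181.9*0.133*(293.9 − T) = 1020*1.67*(T − 43.98)
24.19(293.9 − T) = 1703.4(T − 43.98)
1727.6 T = 82026  ⇒  T ≈ 47.48 °C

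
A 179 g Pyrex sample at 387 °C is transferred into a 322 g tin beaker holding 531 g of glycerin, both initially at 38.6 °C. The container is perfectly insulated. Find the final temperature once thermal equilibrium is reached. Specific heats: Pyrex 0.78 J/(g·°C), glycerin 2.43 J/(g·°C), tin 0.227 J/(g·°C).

T_f ≈ 71.0 °C

With ΣQ=0 the equilibrium temperature is the m·c-weighted mean:
T_f = (139.62×387 + 1290.3×38.6 + 73.09×38.6) / (139.62 + 1290.3 + 73.09)
    = 106661 / 1503 ≈ 70.96 °C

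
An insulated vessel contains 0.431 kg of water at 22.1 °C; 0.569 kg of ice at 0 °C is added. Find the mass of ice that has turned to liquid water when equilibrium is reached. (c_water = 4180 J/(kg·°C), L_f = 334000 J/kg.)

Water can give up m c ΔT = 0.431·4180·22.1 = 39815 J before reaching 0 °C.
Fully melting the ice requires m_ice L_f = 0.569·334000 = 190046 J.
39815 J < 190046 J, so only part of the ice melts and the system sits at 0 °C.
m_melted·334000 = 39815  ⇒  m_melted ≈ 0.1192 kg.

m_melted ≈ 0.119 kg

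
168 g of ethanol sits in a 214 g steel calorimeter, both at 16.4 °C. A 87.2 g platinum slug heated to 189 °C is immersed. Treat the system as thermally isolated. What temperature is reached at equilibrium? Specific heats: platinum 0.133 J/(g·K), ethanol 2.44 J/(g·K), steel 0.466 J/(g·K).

Conservation of energy gives ΣQ = 0:
87.2*0.133*(T − 189) + 168*2.44*(T − 16.4) + 214*0.466*(T − 16.4) = 0
11.6(T − 189) + 409.92(T − 16.4) + 99.72(T − 16.4) = 0
(11.6 + 409.92 + 99.72) T = 11.6*189 + 409.92*16.4 + 99.72*16.4
T = 10550/521.24 ≈ 20.24 °C

T_f ≈ 20.2 °C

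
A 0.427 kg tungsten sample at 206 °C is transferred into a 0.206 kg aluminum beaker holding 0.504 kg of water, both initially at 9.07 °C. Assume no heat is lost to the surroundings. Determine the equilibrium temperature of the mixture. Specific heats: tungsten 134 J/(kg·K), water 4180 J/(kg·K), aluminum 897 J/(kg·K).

T_f ≈ 13.9 °C

T_f = Σ m_i c_i T_i / Σ m_i c_i:
T_f = (57.22·206 + 2106.7·9.07 + 184.78·9.07) / (57.22 + 2106.7 + 184.78)
    = 32571 / 2348.7 ≈ 13.87 °C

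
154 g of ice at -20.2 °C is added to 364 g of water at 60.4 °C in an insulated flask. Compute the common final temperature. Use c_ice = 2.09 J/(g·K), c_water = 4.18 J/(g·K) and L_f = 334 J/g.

T_f ≈ 15.7 °C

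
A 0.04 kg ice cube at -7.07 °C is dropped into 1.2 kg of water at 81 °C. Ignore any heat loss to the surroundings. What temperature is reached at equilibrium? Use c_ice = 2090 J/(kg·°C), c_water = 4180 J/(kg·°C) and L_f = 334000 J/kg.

T_f ≈ 75.7 °C

Energy conservation, ΣQ = 0:
ice -7.07→0 °C: 0.04×2090×7.07 = 591.05; fusion: m_ice L_f = 0.04×334000 = 13360; meltwater 0→T: 0.04×4180×T = 167.2 T; water: 5016(T − 81)
5183.2 T = 406296 − 13951 = 392345
T ≈ 75.70 °C. Since T > 0 °C, the all-ice-melts assumption holds.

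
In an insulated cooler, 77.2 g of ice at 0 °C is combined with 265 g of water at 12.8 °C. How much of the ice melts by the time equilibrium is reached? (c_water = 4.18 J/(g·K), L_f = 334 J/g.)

m_melted ≈ 42.5 g

Cooling the water to 0 °C releases 265·4.18·12.8 = 14179 J.
Melting all 77.2 g of ice would need 77.2·334 = 25785 J.
That's not enough to melt it all — equilibrium is at 0 °C with ice remaining.
m_melted·334 = 14179  ⇒  m_melted ≈ 42.45 g.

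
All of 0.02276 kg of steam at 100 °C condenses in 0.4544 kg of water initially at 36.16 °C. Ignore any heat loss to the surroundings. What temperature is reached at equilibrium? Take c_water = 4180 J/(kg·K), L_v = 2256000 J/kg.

T_f ≈ 64.9 °C

Energy conservation, ΣQ = 0:
steam→water at 100 °C releases m L_v = 0.02276·2256000 = 51347; condensed water 100 °C→T: 95.14(T − 100); original water: 1899.4(T − 36.16)
1994.5 T = 51347 + 9513.7 + 68682 = 129542
T ≈ 64.95 °C (< 100 °C, so full condensation is consistent).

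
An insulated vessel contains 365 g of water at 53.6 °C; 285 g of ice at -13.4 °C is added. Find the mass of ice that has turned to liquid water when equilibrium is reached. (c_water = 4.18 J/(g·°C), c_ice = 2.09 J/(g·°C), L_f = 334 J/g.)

m_melted ≈ 221 g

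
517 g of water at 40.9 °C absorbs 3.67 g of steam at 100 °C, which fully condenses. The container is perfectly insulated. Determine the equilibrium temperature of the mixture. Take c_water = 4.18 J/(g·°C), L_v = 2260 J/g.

T_f ≈ 45.1 °C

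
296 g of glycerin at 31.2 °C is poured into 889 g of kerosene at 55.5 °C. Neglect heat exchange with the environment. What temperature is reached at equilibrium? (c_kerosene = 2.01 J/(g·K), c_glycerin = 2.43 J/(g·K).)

Setting the total heat transfer to zero:
889·2.01·(T − 55.5) + 296·2.43·(T − 31.2) = 0
1786.9(T − 55.5) + 719.28(T − 31.2) = 0
(1786.9 + 719.28) T = 1786.9·55.5 + 719.28·31.2
T = 121614/2506.2 ≈ 48.53 °C

T_f ≈ 48.5 °C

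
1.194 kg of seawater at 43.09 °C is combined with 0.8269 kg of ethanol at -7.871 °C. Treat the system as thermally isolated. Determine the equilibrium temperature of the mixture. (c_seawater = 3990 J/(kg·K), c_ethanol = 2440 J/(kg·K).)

T_f ≈ 27.9 °C

Conservation of energy gives ΣQ = 0:
1.194×3990×(T − 43.09) + 0.8269×2440×(T − (-7.871)) = 0
4764.1(T − 43.09) + 2017.6(T − (-7.871)) = 0
(4764.1 + 2017.6) T = 4764.1×43.09 + 2017.6×(-7.871)
T = 189403 / 6781.7 = 27.9 °C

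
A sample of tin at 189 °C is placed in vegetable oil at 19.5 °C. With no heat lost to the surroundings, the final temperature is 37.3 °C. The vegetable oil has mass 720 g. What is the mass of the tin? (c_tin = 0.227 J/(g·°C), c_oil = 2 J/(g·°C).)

m ≈ 744 g

|Q_tin| = |Q_oil|:
m×0.227×(189 − 37.3) = 720×2×(37.3 − 19.5)
34.44 m = 25632  ⇒  m ≈ 744.3 g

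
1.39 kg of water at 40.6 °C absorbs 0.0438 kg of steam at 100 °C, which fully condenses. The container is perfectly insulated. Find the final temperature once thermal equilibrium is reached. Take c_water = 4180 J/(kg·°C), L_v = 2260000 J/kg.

T_f ≈ 58.9 °C

Conservation of energy gives ΣQ = 0:
steam→water at 100 °C releases m L_v = 0.0438·2260000 = 98988; condensate cools 100→T: 0.0438·4180·(T − 100) = 183.08(T − 100); original water: 5810.2(T − 40.6)
5993.3 T = 98988 + 18308 + 235894 = 353191
T ≈ 58.93 °C — below 100 °C, confirming all the steam condensed.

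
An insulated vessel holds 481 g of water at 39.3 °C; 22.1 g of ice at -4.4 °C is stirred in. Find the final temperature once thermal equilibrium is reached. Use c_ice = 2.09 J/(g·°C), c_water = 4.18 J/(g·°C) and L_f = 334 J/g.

T_f ≈ 34.0 °C

Setting the total heat transfer to zero:
ice -4.4→0 °C: 22.1×2.09×4.4 = 203.23
  melt ice: 22.1×334 = 7381.4
  meltwater 0→T: 22.1×4.18×T = 92.38 T
  water cools: 481×4.18×(T − 39.3) = 2010.6(T − 39.3)
2103 T = 79016 − 7584.6 = 71431
T ≈ 33.97 °C (positive, so assuming full melt was valid).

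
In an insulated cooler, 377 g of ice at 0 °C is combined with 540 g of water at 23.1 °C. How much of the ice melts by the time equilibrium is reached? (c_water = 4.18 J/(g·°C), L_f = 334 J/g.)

m_melted ≈ 156 g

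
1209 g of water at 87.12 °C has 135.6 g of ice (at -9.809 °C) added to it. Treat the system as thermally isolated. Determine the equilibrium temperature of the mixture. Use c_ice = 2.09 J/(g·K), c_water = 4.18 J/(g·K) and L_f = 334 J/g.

Net heat exchanged in the isolated system is zero:
ice -9.809→0 °C: 135.6·2.09·9.809 = 2779.9; latent heat to melt: 135.6·334 = 45290; meltwater 0→T: 135.6·4.18·T = 566.81 T; water: 5053.6(T − 87.12)
5620.4 T = 440271 − 48070 = 392201
T ≈ 69.78 °C. Since T > 0 °C, the all-ice-melts assumption holds.

T_f ≈ 69.8 °C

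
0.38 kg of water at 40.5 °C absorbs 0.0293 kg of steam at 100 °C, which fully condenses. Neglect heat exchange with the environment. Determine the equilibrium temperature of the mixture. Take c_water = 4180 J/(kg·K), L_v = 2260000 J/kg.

T_f ≈ 83.5 °C

Net heat exchanged in the isolated system is zero:
latent heat released on condensation: 0.0293·2260000 = 66218; condensate cools 100→T: 0.0293·4180·(T − 100) = 122.47(T − 100); original water: 1588.4(T − 40.5)
1710.9 T = 66218 + 12247 + 64330 = 142796
T ≈ 83.46 °C, under the boiling point, so the assumption holds.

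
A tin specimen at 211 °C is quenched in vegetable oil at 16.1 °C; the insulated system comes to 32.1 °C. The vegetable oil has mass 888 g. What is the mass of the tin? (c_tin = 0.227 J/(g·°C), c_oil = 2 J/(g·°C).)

m ≈ 700 g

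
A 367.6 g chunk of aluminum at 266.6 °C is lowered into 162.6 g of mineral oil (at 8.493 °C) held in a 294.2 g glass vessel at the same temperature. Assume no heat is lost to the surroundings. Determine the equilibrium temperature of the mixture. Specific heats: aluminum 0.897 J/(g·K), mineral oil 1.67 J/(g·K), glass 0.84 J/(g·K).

Conservation of energy gives ΣQ = 0:
367.6×0.897×(T − 266.6) + 162.6×1.67×(T − 8.493) + 294.2×0.84×(T − 8.493) = 0
329.74(T − 266.6) + 271.54(T − 8.493) + 247.13(T − 8.493) = 0
(329.74 + 271.54 + 247.13) T = 329.74×266.6 + 271.54×8.493 + 247.13×8.493
T = 92313 / 848.41 = 109 °C

T_f ≈ 108.8 °C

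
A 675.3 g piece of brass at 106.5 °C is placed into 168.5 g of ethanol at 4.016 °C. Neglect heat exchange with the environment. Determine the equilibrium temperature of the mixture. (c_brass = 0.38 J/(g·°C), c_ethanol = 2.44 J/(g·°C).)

|Q_brass| = |Q_ethanol|:
675.3*0.38*(106.5 − T) = 168.5*2.44*(T − 4.016)
256.61(106.5 − T) = 411.14(T − 4.016)
667.75 T = 28981  ⇒  T ≈ 43.40 °C

T_f ≈ 43.4 °C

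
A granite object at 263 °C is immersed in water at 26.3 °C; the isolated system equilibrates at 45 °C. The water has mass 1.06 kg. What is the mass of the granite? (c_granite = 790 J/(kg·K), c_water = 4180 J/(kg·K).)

m ≈ 0.481 kg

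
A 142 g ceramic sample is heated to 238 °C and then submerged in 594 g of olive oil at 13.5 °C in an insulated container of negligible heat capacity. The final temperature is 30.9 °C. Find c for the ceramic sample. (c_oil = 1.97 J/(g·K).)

c ≈ 0.692 J/(g·K)

Net heat exchanged in the isolated system is zero:
142×c×(30.9 − 238) + 594×1.97×(30.9 − 13.5) = 0
-29408 c = -20361
c = -20361/-29408 ≈ 0.6924 J/(g·K)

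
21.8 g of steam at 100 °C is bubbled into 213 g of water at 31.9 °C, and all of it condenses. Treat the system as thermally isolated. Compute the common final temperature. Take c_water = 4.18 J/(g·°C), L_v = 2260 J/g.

Let T be the final temperature. ΣQ_i = 0:
latent heat released on condensation: 21.8·2260 = 49268; condensate cools 100→T: 21.8·4.18·(T − 100) = 91.12(T − 100); water warms: 213·4.18·(T − 31.9) = 890.34(T − 31.9)
981.46 T = 49268 + 9112.4 + 28402 = 86782
T ≈ 88.42 °C, under the boiling point, so the assumption holds.

T_f ≈ 88.4 °C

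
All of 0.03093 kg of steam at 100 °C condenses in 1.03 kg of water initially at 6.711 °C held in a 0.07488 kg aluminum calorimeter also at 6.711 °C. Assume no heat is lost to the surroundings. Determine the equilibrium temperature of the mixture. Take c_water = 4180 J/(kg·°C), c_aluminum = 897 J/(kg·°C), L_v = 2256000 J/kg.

T_f ≈ 24.9 °C

Heat gained plus heat lost sum to zero:
steam→water at 100 °C releases m L_v = 0.03093×2256000 = 69778; condensed water 100 °C→T: 129.29(T − 100); water warms: 1.03×4180×(T − 6.711) = 4305.4(T − 6.711); cup: 67.17(T − 6.711)
4501.9 T = 69778 + 12929 + 29344 = 112051
T ≈ 24.89 °C — below 100 °C, confirming all the steam condensed.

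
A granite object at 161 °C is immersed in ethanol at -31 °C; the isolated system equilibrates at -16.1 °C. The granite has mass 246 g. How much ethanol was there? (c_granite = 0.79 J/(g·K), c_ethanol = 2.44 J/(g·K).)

m ≈ 947 g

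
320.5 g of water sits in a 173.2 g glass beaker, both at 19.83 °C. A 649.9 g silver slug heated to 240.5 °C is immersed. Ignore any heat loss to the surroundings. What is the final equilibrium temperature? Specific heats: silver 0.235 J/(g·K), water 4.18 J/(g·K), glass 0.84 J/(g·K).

T_f is the heat-capacity-weighted average of the initial temperatures:
T_f = (152.73×240.5 + 1339.7×19.83 + 145.49×19.83) / (152.73 + 1339.7 + 145.49)
    = 66182 / 1637.9 ≈ 40.41 °C

T_f ≈ 40.4 °C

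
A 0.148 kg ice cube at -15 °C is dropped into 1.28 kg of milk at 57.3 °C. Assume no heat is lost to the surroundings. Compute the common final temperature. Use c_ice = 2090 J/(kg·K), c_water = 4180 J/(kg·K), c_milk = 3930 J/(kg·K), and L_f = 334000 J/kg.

T_f ≈ 41.5 °C

Net heat exchanged in the isolated system is zero:
ice -15→0 °C: 0.148×2090×15 = 4639.8
  fusion: m_ice L_f = 0.148×334000 = 49432
  warm the meltwater: 618.64 T
  milk cools: 1.28×3930×(T − 57.3) = 5030.4(T − 57.3)
5649 T = 288242 − 54072 = 234170
T ≈ 41.45 °C — above 0 °C, consistent with complete melting.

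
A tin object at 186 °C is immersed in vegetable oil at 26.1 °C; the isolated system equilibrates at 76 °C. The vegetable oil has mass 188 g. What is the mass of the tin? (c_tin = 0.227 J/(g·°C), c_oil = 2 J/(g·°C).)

m ≈ 751 g

|Q_tin| = |Q_oil|:
m·0.227·(186 − 76) = 188·2·(76 − 26.1)
24.97 m = 18762  ⇒  m ≈ 751.4 g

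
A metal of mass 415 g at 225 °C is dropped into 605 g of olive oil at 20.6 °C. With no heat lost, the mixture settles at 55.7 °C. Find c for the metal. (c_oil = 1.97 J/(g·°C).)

c ≈ 0.595 J/(g·°C)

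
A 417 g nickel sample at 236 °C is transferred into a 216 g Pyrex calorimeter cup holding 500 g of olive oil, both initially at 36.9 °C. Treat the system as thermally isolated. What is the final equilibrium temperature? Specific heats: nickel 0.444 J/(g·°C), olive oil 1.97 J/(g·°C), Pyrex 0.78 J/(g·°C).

With ΣQ=0 the equilibrium temperature is the m·c-weighted mean:
T_f = (185.15*236 + 985*36.9 + 168.48*36.9) / (185.15 + 985 + 168.48)
    = 86258 / 1338.6 ≈ 64.44 °C

T_f ≈ 64.4 °C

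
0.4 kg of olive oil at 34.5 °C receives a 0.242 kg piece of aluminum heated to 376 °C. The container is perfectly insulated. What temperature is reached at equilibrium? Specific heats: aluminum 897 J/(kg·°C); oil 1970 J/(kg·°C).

T_f ≈ 108.3 °C

|Q_aluminum| = |Q_oil|:
0.242*897*(376 − T) = 0.4*1970*(T − 34.5)
217.07(376 − T) = 788(T − 34.5)
1005.1 T = 108806  ⇒  T ≈ 108.26 °C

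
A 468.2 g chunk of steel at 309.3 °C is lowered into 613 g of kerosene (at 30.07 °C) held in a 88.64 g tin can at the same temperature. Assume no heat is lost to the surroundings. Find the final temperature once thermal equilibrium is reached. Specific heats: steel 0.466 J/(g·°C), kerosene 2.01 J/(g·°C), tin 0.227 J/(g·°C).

T_f ≈ 71.5 °C

Heat gained plus heat lost sum to zero:
468.2·0.466·(T − 309.3) + 613·2.01·(T − 30.07) + 88.64·0.227·(T − 30.07) = 0
218.18(T − 309.3) + 1232.1(T − 30.07) + 20.12(T − 30.07) = 0
1470.4 T = 105139
T ≈ 71.50 °C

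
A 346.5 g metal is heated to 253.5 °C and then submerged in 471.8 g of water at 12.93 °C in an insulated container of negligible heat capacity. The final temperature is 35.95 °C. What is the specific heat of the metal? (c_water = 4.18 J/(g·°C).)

Heat gained plus heat lost sum to zero:
346.5×c×(35.95 − 253.5) + 471.8×4.18×(35.95 − 12.93) = 0
-75381 c = -45398
c = -45398/-75381 ≈ 0.6023 J/(g·°C)

c ≈ 0.602 J/(g·°C)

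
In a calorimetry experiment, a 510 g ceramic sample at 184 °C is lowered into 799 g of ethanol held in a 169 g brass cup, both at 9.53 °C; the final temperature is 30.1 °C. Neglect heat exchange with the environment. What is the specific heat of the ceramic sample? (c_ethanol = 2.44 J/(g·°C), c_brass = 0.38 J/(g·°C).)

Setting the total heat transfer to zero:
510×c×(30.1 − 184) + 799×2.44×(30.1 − 9.53) + 169×0.38×(30.1 − 9.53) = 0
-78489 c = -41423
c = -41423/-78489 ≈ 0.5278 J/(g·°C)

c ≈ 0.528 J/(g·°C)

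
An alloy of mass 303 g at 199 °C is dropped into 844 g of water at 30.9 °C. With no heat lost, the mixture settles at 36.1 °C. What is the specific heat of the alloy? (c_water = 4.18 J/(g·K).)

c ≈ 0.372 J/(g·K)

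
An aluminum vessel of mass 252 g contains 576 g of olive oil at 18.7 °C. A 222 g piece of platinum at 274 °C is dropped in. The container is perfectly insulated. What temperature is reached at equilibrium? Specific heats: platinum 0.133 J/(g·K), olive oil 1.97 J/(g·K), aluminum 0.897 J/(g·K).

T_f ≈ 24.1 °C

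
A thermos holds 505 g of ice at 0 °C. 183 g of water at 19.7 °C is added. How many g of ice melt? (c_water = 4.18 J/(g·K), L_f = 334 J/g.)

Heat available from the water dropping to 0 °C: 183×4.18×19.7 = 15069 J.
Fully melting the ice requires m_ice L_f = 505×334 = 168670 J.
That's not enough to melt it all — equilibrium is at 0 °C with ice remaining.
m_melted×334 = 15069  ⇒  m_melted ≈ 45.12 g.

m_melted ≈ 45.1 g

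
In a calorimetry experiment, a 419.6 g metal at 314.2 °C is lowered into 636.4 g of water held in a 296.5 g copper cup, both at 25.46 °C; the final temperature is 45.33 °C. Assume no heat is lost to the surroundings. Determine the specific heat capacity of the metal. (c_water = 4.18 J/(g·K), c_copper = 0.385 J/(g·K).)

c ≈ 0.489 J/(g·K)

Energy conservation, ΣQ = 0:
419.6×c×(45.33 − 314.2) + 636.4×4.18×(45.33 − 25.46) + 296.5×0.385×(45.33 − 25.46) = 0
-112818 c = -55125
c = -55125/-112818 ≈ 0.4886 J/(g·K)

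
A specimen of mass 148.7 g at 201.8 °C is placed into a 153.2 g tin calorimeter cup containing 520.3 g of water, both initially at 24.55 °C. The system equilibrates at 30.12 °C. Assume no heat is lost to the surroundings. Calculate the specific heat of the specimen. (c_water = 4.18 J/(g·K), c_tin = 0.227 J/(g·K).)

c ≈ 0.482 J/(g·K)

Taking heat into each body as positive, Σ m c ΔT = 0:
148.7·c·(30.12 − 201.8) + 520.3·4.18·(30.12 − 24.55) + 153.2·0.227·(30.12 − 24.55) = 0
-25529 c = -12308
c = -12308/-25529 ≈ 0.4821 J/(g·K)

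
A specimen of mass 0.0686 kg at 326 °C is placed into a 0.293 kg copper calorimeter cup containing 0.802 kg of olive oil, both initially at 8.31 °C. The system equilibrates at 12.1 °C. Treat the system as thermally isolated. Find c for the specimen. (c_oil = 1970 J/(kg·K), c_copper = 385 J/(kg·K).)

Let T be the final temperature. ΣQ_i = 0:
0.0686×c×(12.1 − 326) + 0.802×1970×(12.1 − 8.31) + 0.293×385×(12.1 − 8.31) = 0
-21.53 c = -6415.5
c = -6415.5/-21.53 ≈ 297.9 J/(kg·K)

c ≈ 298 J/(kg·K)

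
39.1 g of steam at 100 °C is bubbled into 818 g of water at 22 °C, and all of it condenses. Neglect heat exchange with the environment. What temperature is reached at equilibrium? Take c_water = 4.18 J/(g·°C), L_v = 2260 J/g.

T_f ≈ 50.2 °C

Heat gained plus heat lost sum to zero:
steam→water at 100 °C releases m L_v = 39.1×2260 = 88366; condensed water 100 °C→T: 163.44(T − 100); water warms: 818×4.18×(T − 22) = 3419.2(T − 22)
3582.7 T = 88366 + 16344 + 75223 = 179933
T ≈ 50.22 °C (< 100 °C, so full condensation is consistent).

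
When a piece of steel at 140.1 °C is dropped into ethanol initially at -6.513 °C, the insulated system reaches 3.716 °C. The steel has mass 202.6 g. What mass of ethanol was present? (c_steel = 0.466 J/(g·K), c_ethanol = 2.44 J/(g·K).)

m ≈ 516 g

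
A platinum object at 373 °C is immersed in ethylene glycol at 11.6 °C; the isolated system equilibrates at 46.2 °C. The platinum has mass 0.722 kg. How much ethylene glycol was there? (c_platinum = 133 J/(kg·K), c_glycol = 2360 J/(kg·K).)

Taking heat into each body as positive, Σ m c ΔT = 0:
0.722×133×(46.2 − 373) + m×2360×(46.2 − 11.6) = 0
81656 m = 31381
m = 31381/81656 ≈ 0.3843 kg

m ≈ 0.384 kg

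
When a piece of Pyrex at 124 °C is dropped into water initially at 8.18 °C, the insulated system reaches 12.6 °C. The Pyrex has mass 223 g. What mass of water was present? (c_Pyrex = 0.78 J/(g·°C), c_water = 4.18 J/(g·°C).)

m ≈ 1050 g

|Q_Pyrex| = |Q_water|:
223·0.78·(124 − 12.6) = m·4.18·(12.6 − 8.18)
18.48 m = 19377  ⇒  m ≈ 1049 g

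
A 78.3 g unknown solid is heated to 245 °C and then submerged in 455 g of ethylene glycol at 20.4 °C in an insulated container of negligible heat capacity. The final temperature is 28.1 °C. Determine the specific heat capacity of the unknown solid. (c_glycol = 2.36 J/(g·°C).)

c ≈ 0.487 J/(g·°C)

Heat lost by the unknown solid = heat gained by the glycol:
78.3·c·(245 − 28.1) = 455·2.36·(28.1 − 20.4)
16983 c = 8268.3  ⇒  c ≈ 0.4868 J/(g·°C)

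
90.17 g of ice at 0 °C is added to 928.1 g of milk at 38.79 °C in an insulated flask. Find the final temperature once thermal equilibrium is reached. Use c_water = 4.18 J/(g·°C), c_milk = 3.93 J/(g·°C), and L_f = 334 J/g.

T_f ≈ 27.7 °C

Heat gained plus heat lost sum to zero:
melt ice: 90.17×334 = 30117
  warm the meltwater: 376.91 T
  milk: 3647.4(T − 38.79)
4024.3 T = 141484 − 30117 = 111367
T ≈ 27.67 °C — above 0 °C, consistent with complete melting.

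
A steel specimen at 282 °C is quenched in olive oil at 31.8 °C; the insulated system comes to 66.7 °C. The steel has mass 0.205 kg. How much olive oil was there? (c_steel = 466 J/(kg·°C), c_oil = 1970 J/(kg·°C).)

m ≈ 0.299 kg

Heat lost by the steel = heat gained by the oil:
0.205·466·(282 − 66.7) = m·1970·(66.7 − 31.8)
68753 m = 20568  ⇒  m ≈ 0.2992 kg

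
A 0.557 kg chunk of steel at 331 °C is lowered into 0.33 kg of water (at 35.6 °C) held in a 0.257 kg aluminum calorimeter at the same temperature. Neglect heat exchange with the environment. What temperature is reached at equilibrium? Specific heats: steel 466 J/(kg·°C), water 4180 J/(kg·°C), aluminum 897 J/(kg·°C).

Setting the total heat transfer to zero:
0.557×466×(T − 331) + 0.33×4180×(T − 35.6) + 0.257×897×(T − 35.6) = 0
(259.56 + 1379.4 + 230.53) T = 259.56×331 + 1379.4×35.6 + 230.53×35.6
T ≈ 76.61 °C

T_f ≈ 76.6 °C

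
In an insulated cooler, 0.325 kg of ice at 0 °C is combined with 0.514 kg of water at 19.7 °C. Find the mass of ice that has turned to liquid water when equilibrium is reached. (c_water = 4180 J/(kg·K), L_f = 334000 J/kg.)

Cooling the water to 0 °C releases 0.514·4180·19.7 = 42326 J.
To melt every bit of ice: 0.325·334000 = 108550 J.
42326 J < 108550 J, so only part of the ice melts and the system sits at 0 °C.
m_melt = 42326 / L_f = 0.1267 kg.

m_melted ≈ 0.127 kg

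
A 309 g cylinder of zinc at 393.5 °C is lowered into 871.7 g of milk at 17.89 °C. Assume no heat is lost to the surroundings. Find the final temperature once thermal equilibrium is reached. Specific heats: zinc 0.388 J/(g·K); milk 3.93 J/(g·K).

Set heat shed by the hot body equal to heat absorbed by the cold body:
309*0.388*(393.5 − T) = 871.7*3.93*(T − 17.89)
119.89(393.5 − T) = 3425.8(T − 17.89)
3545.7 T = 108465  ⇒  T ≈ 30.59 °C

T_f ≈ 30.6 °C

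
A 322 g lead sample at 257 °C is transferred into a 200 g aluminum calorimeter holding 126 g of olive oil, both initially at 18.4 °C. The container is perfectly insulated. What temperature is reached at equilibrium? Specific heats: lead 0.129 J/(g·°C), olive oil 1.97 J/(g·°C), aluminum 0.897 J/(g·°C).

T_f ≈ 39.5 °C

Net heat exchanged in the isolated system is zero:
322·0.129·(T − 257) + 126·1.97·(T − 18.4) + 200·0.897·(T − 18.4) = 0
41.54(T − 257) + 248.22(T − 18.4) + 179.4(T − 18.4) = 0
469.16 T = 18543
T = 18543/469.16 ≈ 39.53 °C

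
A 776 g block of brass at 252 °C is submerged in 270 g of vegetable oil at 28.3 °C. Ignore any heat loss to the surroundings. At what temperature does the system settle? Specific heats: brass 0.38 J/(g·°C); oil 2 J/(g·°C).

T_f ≈ 107.3 °C

|Q_brass| = |Q_oil|:
776*0.38*(252 − T) = 270*2*(T − 28.3)
294.88(252 − T) = 540(T − 28.3)
834.88 T = 89592  ⇒  T ≈ 107.31 °C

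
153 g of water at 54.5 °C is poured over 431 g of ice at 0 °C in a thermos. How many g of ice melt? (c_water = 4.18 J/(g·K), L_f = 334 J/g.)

m_melted ≈ 104 g

Water can give up m c ΔT = 153·4.18·54.5 = 34855 J before reaching 0 °C.
Melting all 431 g of ice would need 431·334 = 143954 J.
That's not enough to melt it all — equilibrium is at 0 °C with ice remaining.
m_melt = 34855 / L_f = 104.4 g.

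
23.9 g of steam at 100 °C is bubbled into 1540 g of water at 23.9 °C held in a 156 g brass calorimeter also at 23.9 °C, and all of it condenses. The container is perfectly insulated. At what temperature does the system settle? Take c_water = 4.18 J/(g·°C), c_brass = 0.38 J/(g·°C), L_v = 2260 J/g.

T_f ≈ 33.2 °C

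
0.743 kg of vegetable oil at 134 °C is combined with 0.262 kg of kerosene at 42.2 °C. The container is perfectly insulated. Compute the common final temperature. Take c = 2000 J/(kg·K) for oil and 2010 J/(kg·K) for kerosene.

|Q_oil| = |Q_kerosene|:
0.743*2000*(134 − T) = 0.262*2010*(T − 42.2)
1486(134 − T) = 526.62(T − 42.2)
2012.6 T = 221347  ⇒  T ≈ 109.98 °C

T_f ≈ 110.0 °C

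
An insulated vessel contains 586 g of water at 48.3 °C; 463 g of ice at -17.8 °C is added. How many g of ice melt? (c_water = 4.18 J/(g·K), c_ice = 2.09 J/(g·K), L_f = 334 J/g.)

m_melted ≈ 303 g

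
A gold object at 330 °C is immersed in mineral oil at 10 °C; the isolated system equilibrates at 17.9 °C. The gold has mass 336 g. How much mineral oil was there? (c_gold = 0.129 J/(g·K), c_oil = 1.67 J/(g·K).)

m ≈ 1030 g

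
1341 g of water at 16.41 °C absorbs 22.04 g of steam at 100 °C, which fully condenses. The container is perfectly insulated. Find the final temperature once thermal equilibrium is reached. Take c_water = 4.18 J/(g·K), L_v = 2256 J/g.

T_f ≈ 26.5 °C

Sum of m c ΔT and latent-heat terms is zero:
latent heat released on condensation: 22.04·2256 = 49722; condensed water 100 °C→T: 92.13(T − 100); water warms: 1341·4.18·(T − 16.41) = 5605.4(T − 16.41)
5697.5 T = 49722 + 9212.7 + 91984 = 150919
T ≈ 26.49 °C (< 100 °C, so full condensation is consistent).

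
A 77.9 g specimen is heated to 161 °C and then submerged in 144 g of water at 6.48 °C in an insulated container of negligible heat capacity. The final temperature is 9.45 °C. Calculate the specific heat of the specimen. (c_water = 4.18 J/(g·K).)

c ≈ 0.151 J/(g·K)

m_s c (T_s − T_f) = m_water c_water (T_f − T_0):
77.9×c×(161 − 9.45) = 144×4.18×(9.45 − 6.48)
11806 c = 1787.7  ⇒  c ≈ 0.1514 J/(g·K)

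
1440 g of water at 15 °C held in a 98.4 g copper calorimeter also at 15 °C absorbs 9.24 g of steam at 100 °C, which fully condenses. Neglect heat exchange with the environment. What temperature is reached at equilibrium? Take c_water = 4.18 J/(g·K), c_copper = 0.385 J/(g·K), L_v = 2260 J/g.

T_f ≈ 19.0 °C

Setting the total heat transfer to zero:
steam→water at 100 °C releases m L_v = 9.24×2260 = 20882
  condensed water 100 °C→T: 38.62(T − 100)
  original water: 6019.2(T − 15)
  cup: 37.88(T − 15)
6095.7 T = 20882 + 3862.3 + 90856 = 115601
T ≈ 18.96 °C (< 100 °C, so full condensation is consistent).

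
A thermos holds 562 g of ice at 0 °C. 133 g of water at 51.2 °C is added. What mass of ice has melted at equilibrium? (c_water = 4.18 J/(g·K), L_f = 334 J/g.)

Water can give up m c ΔT = 133×4.18×51.2 = 28464 J before reaching 0 °C.
Fully melting the ice requires m_ice L_f = 562×334 = 187708 J.
28464 J < 187708 J, so only part of the ice melts and the system sits at 0 °C.
m_melt = 28464 / L_f = 85.22 g.

m_melted ≈ 85.2 g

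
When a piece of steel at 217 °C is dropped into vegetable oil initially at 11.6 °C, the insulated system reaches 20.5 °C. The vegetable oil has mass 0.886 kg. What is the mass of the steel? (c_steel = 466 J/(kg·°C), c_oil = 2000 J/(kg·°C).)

m ≈ 0.172 kg

|Q_steel| = |Q_oil|:
m·466·(217 − 20.5) = 0.886·2000·(20.5 − 11.6)
91569 m = 15771  ⇒  m ≈ 0.1722 kg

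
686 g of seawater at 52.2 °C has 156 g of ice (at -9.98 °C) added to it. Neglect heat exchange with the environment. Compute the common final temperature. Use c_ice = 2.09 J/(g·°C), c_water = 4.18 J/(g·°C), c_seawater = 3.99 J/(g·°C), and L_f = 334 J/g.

Net heat exchanged in the isolated system is zero:
warm ice to 0 °C: 156×2.09×(0 − (-9.98)) = 3253.9; fusion: m_ice L_f = 156×334 = 52104; warm the meltwater: 652.08 T; seawater cools: 686×3.99×(T − 52.2) = 2737.1(T − 52.2)
3389.2 T = 142879 − 55358 = 87521
T ≈ 25.82 °C — above 0 °C, consistent with complete melting.

T_f ≈ 25.8 °C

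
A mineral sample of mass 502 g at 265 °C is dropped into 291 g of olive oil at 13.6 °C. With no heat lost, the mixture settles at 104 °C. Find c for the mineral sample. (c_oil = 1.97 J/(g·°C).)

c ≈ 0.641 J/(g·°C)

Heat lost by the mineral sample = heat gained by the oil:
502×c×(265 − 104) = 291×1.97×(104 − 13.6)
80822 c = 51824  ⇒  c ≈ 0.6412 J/(g·°C)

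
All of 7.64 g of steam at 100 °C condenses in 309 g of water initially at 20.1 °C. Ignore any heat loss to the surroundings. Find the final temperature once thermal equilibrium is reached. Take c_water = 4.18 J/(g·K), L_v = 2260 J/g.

Conservation of energy gives ΣQ = 0:
steam→water at 100 °C releases m L_v = 7.64×2260 = 17266
  condensate cools 100→T: 7.64×4.18×(T − 100) = 31.94(T − 100)
  original water: 1291.6(T − 20.1)
1323.6 T = 17266 + 3193.5 + 25962 = 46421
T ≈ 35.07 °C (< 100 °C, so full condensation is consistent).

T_f ≈ 35.1 °C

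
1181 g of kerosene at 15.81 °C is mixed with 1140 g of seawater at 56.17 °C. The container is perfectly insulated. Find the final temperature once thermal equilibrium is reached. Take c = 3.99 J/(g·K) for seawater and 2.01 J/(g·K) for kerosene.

T_f ≈ 42.3 °C

Net heat exchanged in the isolated system is zero:
1140*3.99*(T − 56.17) + 1181*2.01*(T − 15.81) = 0
4548.6(T − 56.17) + 2373.8(T − 15.81) = 0
(4548.6 + 2373.8) T = 4548.6*56.17 + 2373.8*15.81
T = 293025 / 6922.4 = 42.3 °C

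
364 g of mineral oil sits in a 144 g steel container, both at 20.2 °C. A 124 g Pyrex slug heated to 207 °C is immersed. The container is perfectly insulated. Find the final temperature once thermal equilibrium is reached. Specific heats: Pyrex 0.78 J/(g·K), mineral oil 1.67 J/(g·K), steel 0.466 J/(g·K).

T_f ≈ 43.6 °C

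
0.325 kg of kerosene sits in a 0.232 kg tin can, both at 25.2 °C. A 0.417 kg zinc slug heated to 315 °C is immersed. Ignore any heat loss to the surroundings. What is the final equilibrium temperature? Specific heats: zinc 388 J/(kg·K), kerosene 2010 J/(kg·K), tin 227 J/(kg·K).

T_f ≈ 79.2 °C

With ΣQ=0 the equilibrium temperature is the m·c-weighted mean:
T_f = (161.8×315 + 653.25×25.2 + 52.66×25.2) / (161.8 + 653.25 + 52.66)
    = 68755 / 867.71 ≈ 79.24 °C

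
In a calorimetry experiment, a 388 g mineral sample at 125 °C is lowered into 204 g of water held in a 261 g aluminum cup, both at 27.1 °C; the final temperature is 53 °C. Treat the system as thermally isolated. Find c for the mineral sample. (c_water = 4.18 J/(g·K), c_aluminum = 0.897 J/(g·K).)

c ≈ 1.01 J/(g·K)

Net heat exchanged in the isolated system is zero:
388×c×(53 − 125) + 204×4.18×(53 − 27.1) + 261×0.897×(53 − 27.1) = 0
-27936 c = -28149
c = -28149/-27936 ≈ 1.008 J/(g·K)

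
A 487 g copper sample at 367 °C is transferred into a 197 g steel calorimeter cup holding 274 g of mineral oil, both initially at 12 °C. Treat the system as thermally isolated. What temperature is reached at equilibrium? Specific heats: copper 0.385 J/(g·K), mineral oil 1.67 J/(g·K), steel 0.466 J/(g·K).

Energy conservation, ΣQ = 0:
487×0.385×(T − 367) + 274×1.67×(T − 12) + 197×0.466×(T − 12) = 0
187.5(T − 367) + 457.58(T − 12) + 91.8(T − 12) = 0
736.88 T = 75403
T = 75403 / 736.88 = 102 °C

T_f ≈ 102.3 °C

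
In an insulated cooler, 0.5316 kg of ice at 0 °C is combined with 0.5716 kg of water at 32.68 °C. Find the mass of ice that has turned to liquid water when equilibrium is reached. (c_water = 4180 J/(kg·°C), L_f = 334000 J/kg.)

Cooling the water to 0 °C releases 0.5716·4180·32.68 = 78082 J.
Fully melting the ice requires m_ice L_f = 0.5316·334000 = 177554 J.
Since 78082 < 177554 J, not all the ice melts; equilibrium is at 0 °C.
Mass melted = 78082/334000 ≈ 0.2338 kg.

m_melted ≈ 0.234 kg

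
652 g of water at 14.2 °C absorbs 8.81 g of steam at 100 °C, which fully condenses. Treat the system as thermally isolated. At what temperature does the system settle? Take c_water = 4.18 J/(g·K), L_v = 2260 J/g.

T_f ≈ 22.6 °C

Sum of m c ΔT and latent-heat terms is zero:
steam→water at 100 °C releases m L_v = 8.81·2260 = 19911; condensed water 100 °C→T: 36.83(T − 100); water warms: 652·4.18·(T − 14.2) = 2725.4(T − 14.2)
2762.2 T = 19911 + 3682.6 + 38700 = 62293
T ≈ 22.55 °C — below 100 °C, confirming all the steam condensed.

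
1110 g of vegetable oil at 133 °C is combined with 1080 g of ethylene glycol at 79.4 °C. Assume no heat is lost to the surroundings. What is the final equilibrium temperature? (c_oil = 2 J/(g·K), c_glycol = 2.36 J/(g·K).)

T_f ≈ 104.4 °C

Heat lost by the oil equals heat gained by the glycol:
1110·2·(133 − T) = 1080·2.36·(T − 79.4)
2220(133 − T) = 2548.8(T − 79.4)
4768.8 T = 497635  ⇒  T ≈ 104.35 °C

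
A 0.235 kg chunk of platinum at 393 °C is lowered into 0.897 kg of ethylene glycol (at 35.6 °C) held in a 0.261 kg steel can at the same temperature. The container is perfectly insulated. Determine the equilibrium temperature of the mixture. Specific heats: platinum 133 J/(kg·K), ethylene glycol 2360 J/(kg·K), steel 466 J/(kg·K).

Let T be the final temperature. ΣQ_i = 0:
0.235×133×(T − 393) + 0.897×2360×(T − 35.6) + 0.261×466×(T − 35.6) = 0
31.25(T − 393) + 2116.9(T − 35.6) + 121.63(T − 35.6) = 0
(31.25 + 2116.9 + 121.63) T = 31.25×393 + 2116.9×35.6 + 121.63×35.6
T = 91975 / 2269.8 = 40.5 °C

T_f ≈ 40.5 °C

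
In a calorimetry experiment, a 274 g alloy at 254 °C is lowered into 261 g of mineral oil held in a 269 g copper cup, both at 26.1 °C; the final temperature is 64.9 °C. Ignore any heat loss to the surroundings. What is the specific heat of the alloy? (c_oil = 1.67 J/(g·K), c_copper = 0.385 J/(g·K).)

c ≈ 0.404 J/(g·K)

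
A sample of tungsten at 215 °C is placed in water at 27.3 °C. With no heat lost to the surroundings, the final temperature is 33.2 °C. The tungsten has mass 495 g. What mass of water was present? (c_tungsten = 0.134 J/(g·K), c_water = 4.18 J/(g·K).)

|Q_tungsten| = |Q_water|:
495·0.134·(215 − 33.2) = m·4.18·(33.2 − 27.3)
24.66 m = 12059  ⇒  m ≈ 489 g

m ≈ 489 g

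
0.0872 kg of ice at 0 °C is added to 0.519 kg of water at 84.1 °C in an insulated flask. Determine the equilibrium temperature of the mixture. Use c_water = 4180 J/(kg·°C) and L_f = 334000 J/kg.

T_f ≈ 60.5 °C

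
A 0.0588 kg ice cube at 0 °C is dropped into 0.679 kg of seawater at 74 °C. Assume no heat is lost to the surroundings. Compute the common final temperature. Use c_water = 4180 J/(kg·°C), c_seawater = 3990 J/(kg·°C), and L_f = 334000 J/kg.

T_f ≈ 61.2 °C

Energy conservation, ΣQ = 0:
fusion: m_ice L_f = 0.0588·334000 = 19639; warm the meltwater: 245.78 T; seawater cools: 0.679·3990·(T − 74) = 2709.2(T − 74)
2955 T = 200482 − 19639 = 180842
T ≈ 61.20 °C (positive, so assuming full melt was valid).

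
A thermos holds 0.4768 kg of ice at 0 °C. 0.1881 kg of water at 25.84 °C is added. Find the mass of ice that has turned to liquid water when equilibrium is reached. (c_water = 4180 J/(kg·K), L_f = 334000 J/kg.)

Cooling the water to 0 °C releases 0.1881·4180·25.84 = 20317 J.
Melting all 0.4768 kg of ice would need 0.4768·334000 = 159251 J.
20317 J < 159251 J, so only part of the ice melts and the system sits at 0 °C.
m_melt = 20317 / L_f = 0.06083 kg.

m_melted ≈ 0.0608 kg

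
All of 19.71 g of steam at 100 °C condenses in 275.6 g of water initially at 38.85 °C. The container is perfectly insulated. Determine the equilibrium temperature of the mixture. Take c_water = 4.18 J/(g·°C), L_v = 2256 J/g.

Energy balance with sensible and latent terms:
steam→water at 100 °C releases m L_v = 19.71×2256 = 44466; condensate cools 100→T: 19.71×4.18×(T − 100) = 82.39(T − 100); original water: 1152(T − 38.85)
1234.4 T = 44466 + 8238.8 + 44756 = 97460
T ≈ 78.95 °C, under the boiling point, so the assumption holds.

T_f ≈ 79.0 °C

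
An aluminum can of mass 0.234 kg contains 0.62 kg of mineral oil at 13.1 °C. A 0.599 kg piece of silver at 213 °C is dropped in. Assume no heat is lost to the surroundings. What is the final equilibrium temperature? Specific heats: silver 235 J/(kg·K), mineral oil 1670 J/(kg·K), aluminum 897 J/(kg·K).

Energy conservation, ΣQ = 0:
0.599×235×(T − 213) + 0.62×1670×(T − 13.1) + 0.234×897×(T − 13.1) = 0
(140.76 + 1035.4 + 209.9) T = 140.76×213 + 1035.4×13.1 + 209.9×13.1
T = 46296 / 1386.1 = 33.4 °C

T_f ≈ 33.4 °C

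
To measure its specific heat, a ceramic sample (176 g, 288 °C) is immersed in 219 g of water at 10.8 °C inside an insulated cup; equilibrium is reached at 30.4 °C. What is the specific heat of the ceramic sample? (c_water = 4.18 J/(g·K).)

c ≈ 0.396 J/(g·K)

Heat lost by the ceramic sample = heat gained by the water:
176×c×(288 − 30.4) = 219×4.18×(30.4 − 10.8)
45338 c = 17942  ⇒  c ≈ 0.3957 J/(g·K)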